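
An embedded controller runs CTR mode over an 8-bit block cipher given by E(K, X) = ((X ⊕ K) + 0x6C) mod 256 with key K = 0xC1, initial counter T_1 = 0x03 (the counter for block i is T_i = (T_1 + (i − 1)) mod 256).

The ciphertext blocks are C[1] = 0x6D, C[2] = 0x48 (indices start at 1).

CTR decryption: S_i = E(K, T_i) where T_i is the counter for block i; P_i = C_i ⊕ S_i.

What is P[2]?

P[2] = 0x79

P[2]: T = 0x04, S = E(K, T) = 0x31; 0x48 ⊕ 0x31 = 0x79.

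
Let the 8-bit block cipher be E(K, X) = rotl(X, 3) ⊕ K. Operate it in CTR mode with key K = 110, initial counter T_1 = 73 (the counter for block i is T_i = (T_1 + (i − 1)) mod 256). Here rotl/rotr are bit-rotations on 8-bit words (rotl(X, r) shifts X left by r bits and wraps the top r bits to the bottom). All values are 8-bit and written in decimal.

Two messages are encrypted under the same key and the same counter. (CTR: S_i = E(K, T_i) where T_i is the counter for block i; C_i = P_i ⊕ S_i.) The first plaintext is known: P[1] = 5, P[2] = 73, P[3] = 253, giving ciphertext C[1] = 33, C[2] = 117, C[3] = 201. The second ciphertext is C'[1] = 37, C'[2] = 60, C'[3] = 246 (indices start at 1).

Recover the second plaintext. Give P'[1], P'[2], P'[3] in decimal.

In CTR with a reused counter, both messages share the same keystream S_i, so C_i ⊕ C'_i = P_i ⊕ P'_i and thus P'_i = P_i ⊕ C_i ⊕ C'_i.
P'[1]: 5 ⊕ 33 ⊕ 37 = 1.
P'[2]: 73 ⊕ 117 ⊕ 60 = 0.
P'[3]: 253 ⊕ 201 ⊕ 246 = 194.

P'[1] = 1, P'[2] = 0, P'[3] = 194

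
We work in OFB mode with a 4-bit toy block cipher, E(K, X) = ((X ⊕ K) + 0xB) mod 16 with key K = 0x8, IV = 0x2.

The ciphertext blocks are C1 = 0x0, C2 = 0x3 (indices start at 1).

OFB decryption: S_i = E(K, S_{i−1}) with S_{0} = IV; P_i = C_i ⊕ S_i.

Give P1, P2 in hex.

P1: S = E(K, 0x2) = 0x5; 0x0 ⊕ 0x5 = 0x5.
P2: S = E(K, 0x5) = 0x8; 0x3 ⊕ 0x8 = 0xB.

P1 = 0x5, P2 = 0xB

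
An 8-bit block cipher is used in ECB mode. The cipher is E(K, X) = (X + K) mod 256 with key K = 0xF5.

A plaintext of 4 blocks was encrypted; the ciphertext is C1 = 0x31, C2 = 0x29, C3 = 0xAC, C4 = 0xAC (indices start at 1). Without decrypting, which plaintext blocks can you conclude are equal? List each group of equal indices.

P3 = P4

ECB encrypts each block independently with the same key, so equal ciphertext blocks imply equal plaintext blocks.
C3 = C4 = 0xAC, so P3 = P4.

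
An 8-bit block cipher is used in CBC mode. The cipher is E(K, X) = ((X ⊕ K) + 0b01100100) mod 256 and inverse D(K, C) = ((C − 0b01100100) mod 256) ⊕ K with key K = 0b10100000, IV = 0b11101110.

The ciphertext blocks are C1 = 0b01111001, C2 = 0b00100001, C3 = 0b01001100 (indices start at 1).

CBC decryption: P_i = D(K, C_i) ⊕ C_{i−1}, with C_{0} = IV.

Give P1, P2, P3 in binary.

P1 = 0b01011011, P2 = 0b01100100, P3 = 0b01101001

P1: D(K, 0b01111001) = 0b10110101; 0b10110101 ⊕ 0b11101110 = 0b01011011.
P2: D(K, 0b00100001) = 0b00011101; 0b00011101 ⊕ 0b01111001 = 0b01100100.
P3: D(K, 0b01001100) = 0b01001000; 0b01001000 ⊕ 0b00100001 = 0b01101001.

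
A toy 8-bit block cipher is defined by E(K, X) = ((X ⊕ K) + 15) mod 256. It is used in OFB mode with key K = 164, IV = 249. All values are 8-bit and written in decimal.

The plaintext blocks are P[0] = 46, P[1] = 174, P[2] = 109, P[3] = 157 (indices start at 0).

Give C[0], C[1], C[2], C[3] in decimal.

OFB encryption: S_i = E(K, S_{i−1}) with S_{−1} = IV; C_i = P_i ⊕ S_i.
C[0]: S = E(K, 249) = 108; 46 ⊕ 108 = 66.
C[1]: S = E(K, 108) = 215; 174 ⊕ 215 = 121.
C[2]: S = E(K, 215) = 130; 109 ⊕ 130 = 239.
C[3]: S = E(K, 130) = 53; 157 ⊕ 53 = 168.

C[0] = 66, C[1] = 121, C[2] = 239, C[3] = 168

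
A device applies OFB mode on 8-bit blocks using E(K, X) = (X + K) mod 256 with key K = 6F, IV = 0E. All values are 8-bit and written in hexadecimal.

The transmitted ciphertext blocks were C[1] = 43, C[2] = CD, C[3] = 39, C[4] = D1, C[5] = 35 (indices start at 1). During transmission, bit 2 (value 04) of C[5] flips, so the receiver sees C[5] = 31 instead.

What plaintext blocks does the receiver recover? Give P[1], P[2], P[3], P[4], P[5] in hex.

OFB decryption: S_i = E(K, S_{i−1}) with S_{0} = IV; P_i = C_i ⊕ S_i.
Only C[5] changed, to 31. In OFB, a change in C_i flips the same bit in P_i only; the keystream is unaffected. Decrypting the received ciphertext:
P[1]: S = E(K, 0E) = 7D; 43 ⊕ 7D = 3E.
P[2]: S = E(K, 7D) = EC; CD ⊕ EC = 21.
P[3]: S = E(K, EC) = 5B; 39 ⊕ 5B = 62.
P[4]: S = E(K, 5B) = CA; D1 ⊕ CA = 1B.
P[5]: S = E(K, CA) = 39; 31 ⊕ 39 = 08.
Blocks that differ from the original plaintext: P[5].

P[1] = 3E, P[2] = 21, P[3] = 62, P[4] = 1B, P[5] = 08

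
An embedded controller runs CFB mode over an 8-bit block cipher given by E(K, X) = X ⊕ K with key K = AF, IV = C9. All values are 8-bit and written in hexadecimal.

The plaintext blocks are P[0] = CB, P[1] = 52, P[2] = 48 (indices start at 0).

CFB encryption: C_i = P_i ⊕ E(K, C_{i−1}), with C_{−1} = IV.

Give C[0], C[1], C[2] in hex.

C[0] = AD, C[1] = 50, C[2] = B7

C[0]: E(K, C9) = 66; CB ⊕ 66 = AD.
C[1]: E(K, AD) = 02; 52 ⊕ 02 = 50.
C[2]: E(K, 50) = FF; 48 ⊕ FF = B7.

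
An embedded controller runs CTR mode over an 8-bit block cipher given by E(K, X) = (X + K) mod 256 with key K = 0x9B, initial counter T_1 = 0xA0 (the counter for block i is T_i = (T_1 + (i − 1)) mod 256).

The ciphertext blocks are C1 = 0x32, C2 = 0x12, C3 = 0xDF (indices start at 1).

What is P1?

CTR decryption: S_i = E(K, T_i) where T_i is the counter for block i; P_i = C_i ⊕ S_i.
P1: T = 0xA0, S = E(K, T) = 0x3B; 0x32 ⊕ 0x3B = 0x09.

P1 = 0x09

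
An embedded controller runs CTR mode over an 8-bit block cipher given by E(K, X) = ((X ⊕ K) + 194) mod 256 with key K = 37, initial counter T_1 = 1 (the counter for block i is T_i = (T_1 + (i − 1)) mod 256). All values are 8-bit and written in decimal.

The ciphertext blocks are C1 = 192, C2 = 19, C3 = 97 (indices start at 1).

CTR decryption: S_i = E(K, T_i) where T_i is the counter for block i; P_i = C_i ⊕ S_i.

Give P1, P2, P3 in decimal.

P1 = 38, P2 = 250, P3 = 137

P1: T = 1, S = E(K, T) = 230; 192 ⊕ 230 = 38.
P2: T = 2, S = E(K, T) = 233; 19 ⊕ 233 = 250.
P3: T = 3, S = E(K, T) = 232; 97 ⊕ 232 = 137.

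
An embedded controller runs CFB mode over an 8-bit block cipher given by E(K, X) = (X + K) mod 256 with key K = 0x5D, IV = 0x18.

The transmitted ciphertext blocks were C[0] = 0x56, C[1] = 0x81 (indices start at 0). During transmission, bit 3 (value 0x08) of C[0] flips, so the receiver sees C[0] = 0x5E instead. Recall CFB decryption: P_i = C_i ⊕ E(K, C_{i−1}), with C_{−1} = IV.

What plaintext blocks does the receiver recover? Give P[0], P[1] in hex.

P[0] = 0x2B, P[1] = 0x3A

Only C[0] changed, to 0x5E. In CFB, a change in C_i flips the same bit in P_i and garbles P_{i+1}. Decrypting the received ciphertext:
P[0]: E(K, 0x18) = 0x75; 0x5E ⊕ 0x75 = 0x2B.
P[1]: E(K, 0x5E) = 0xBB; 0x81 ⊕ 0xBB = 0x3A.
Blocks that differ from the original plaintext: P[0], P[1].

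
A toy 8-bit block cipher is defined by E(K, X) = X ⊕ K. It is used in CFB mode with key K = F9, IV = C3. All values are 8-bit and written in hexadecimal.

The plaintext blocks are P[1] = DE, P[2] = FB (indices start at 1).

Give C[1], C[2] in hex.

C[1] = E4, C[2] = E6

CFB encryption: C_i = P_i ⊕ E(K, C_{i−1}), with C_{0} = IV.
C[1]: E(K, C3) = 3A; DE ⊕ 3A = E4.
C[2]: E(K, E4) = 1D; FB ⊕ 1D = E6.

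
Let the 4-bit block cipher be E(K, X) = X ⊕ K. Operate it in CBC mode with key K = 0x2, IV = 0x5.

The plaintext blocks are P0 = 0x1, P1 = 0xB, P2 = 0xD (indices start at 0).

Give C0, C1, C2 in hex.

C0 = 0x6, C1 = 0xF, C2 = 0x0

CBC encryption: C_i = E(K, P_i ⊕ C_{i−1}), with C_{−1} = IV.
C0: P0 ⊕ 0x5 = 0x4; E(K, 0x4) = 0x6.
C1: P1 ⊕ 0x6 = 0xD; E(K, 0xD) = 0xF.
C2: P2 ⊕ 0xF = 0x2; E(K, 0x2) = 0x0.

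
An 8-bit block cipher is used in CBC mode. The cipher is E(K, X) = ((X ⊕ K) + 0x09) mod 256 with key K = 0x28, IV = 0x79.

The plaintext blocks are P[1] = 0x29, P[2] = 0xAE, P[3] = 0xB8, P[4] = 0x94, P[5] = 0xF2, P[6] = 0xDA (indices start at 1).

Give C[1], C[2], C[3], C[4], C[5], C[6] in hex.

CBC encryption: C_i = E(K, P_i ⊕ C_{i−1}), with C_{0} = IV.
C[1]: P[1] ⊕ 0x79 = 0x50; E(K, 0x50) = 0x81.
C[2]: P[2] ⊕ 0x81 = 0x2F; E(K, 0x2F) = 0x10.
C[3]: P[3] ⊕ 0x10 = 0xA8; E(K, 0xA8) = 0x89.
C[4]: P[4] ⊕ 0x89 = 0x1D; E(K, 0x1D) = 0x3E.
C[5]: P[5] ⊕ 0x3E = 0xCC; E(K, 0xCC) = 0xED.
C[6]: P[6] ⊕ 0xED = 0x37; E(K, 0x37) = 0x28.

C[1] = 0x81, C[2] = 0x10, C[3] = 0x89, C[4] = 0x3E, C[5] = 0xED, C[6] = 0x28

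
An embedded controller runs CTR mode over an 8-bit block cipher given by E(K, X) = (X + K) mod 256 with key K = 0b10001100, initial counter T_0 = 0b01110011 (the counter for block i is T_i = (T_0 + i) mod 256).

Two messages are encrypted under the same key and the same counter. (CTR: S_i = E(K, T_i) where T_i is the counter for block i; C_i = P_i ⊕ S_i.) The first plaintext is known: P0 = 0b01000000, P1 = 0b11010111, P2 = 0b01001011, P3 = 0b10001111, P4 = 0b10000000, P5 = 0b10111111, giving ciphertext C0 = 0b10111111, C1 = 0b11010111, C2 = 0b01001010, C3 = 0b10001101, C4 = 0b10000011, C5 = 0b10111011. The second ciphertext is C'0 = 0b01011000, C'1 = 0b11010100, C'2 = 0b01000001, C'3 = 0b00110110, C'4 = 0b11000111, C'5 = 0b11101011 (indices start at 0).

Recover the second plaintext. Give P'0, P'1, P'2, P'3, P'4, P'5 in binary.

In CTR with a reused counter, both messages share the same keystream S_i, so C_i ⊕ C'_i = P_i ⊕ P'_i and thus P'_i = P_i ⊕ C_i ⊕ C'_i.
P'0: 0b01000000 ⊕ 0b10111111 ⊕ 0b01011000 = 0b10100111.
P'1: 0b11010111 ⊕ 0b11010111 ⊕ 0b11010100 = 0b11010100.
P'2: 0b01001011 ⊕ 0b01001010 ⊕ 0b01000001 = 0b01000000.
P'3: 0b10001111 ⊕ 0b10001101 ⊕ 0b00110110 = 0b00110100.
P'4: 0b10000000 ⊕ 0b10000011 ⊕ 0b11000111 = 0b11000100.
P'5: 0b10111111 ⊕ 0b10111011 ⊕ 0b11101011 = 0b11101111.

P'0 = 0b10100111, P'1 = 0b11010100, P'2 = 0b01000000, P'3 = 0b00110100, P'4 = 0b11000100, P'5 = 0b11101111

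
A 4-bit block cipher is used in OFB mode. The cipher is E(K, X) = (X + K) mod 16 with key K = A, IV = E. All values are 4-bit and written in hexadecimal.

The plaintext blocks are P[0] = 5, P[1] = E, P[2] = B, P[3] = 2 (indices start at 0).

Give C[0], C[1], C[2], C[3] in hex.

OFB encryption: S_i = E(K, S_{i−1}) with S_{−1} = IV; C_i = P_i ⊕ S_i.
C[0]: S = E(K, E) = 8; 5 ⊕ 8 = D.
C[1]: S = E(K, 8) = 2; E ⊕ 2 = C.
C[2]: S = E(K, 2) = C; B ⊕ C = 7.
C[3]: S = E(K, C) = 6; 2 ⊕ 6 = 4.

C[0] = D, C[1] = C, C[2] = 7, C[3] = 4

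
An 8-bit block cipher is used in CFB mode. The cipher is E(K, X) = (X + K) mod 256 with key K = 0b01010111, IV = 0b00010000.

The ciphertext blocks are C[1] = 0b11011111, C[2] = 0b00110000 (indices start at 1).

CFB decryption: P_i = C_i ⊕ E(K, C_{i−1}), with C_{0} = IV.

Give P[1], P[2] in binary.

P[1] = 0b10111000, P[2] = 0b00000110

P[1]: E(K, 0b00010000) = 0b01100111; 0b11011111 ⊕ 0b01100111 = 0b10111000.
P[2]: E(K, 0b11011111) = 0b00110110; 0b00110000 ⊕ 0b00110110 = 0b00000110.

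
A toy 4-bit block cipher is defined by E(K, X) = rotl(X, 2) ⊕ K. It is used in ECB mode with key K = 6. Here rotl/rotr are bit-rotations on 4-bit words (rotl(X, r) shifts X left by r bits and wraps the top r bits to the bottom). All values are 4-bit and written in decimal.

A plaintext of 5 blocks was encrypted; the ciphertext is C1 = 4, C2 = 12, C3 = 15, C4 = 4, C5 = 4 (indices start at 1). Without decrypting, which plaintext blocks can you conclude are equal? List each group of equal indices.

ECB encrypts each block independently with the same key, so equal ciphertext blocks imply equal plaintext blocks.
C1 = C4 = C5 = 4, so P1 = P4 = P5.

P1 = P4 = P5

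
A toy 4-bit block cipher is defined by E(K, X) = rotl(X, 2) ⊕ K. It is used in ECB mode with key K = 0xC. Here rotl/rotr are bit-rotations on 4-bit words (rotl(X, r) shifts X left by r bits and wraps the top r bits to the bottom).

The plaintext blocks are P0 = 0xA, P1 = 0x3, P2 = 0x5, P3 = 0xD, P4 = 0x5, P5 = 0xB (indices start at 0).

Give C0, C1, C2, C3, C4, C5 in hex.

ECB encryption: C_i = E(K, P_i).
C0: E(K, 0xA) = 0x6.
C1: E(K, 0x3) = 0x0.
C2: E(K, 0x5) = 0x9.
C3: E(K, 0xD) = 0xB.
C4: E(K, 0x5) = 0x9.
C5: E(K, 0xB) = 0x2.

C0 = 0x6, C1 = 0x0, C2 = 0x9, C3 = 0xB, C4 = 0x9, C5 = 0x2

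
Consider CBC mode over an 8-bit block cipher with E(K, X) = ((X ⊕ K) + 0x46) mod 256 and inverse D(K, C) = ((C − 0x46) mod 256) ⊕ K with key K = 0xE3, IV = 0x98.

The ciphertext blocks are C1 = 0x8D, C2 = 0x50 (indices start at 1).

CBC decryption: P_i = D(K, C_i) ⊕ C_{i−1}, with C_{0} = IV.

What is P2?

P2: D(K, 0x50) = 0xE9; 0xE9 ⊕ 0x8D = 0x64.

P2 = 0x64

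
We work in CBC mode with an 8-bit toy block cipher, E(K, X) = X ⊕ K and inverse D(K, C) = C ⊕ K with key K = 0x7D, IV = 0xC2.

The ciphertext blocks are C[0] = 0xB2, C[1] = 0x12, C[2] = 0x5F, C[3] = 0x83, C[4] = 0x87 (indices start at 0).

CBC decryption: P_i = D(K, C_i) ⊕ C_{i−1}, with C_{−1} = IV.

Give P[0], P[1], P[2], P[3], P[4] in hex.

P[0]: D(K, 0xB2) = 0xCF; 0xCF ⊕ 0xC2 = 0x0D.
P[1]: D(K, 0x12) = 0x6F; 0x6F ⊕ 0xB2 = 0xDD.
P[2]: D(K, 0x5F) = 0x22; 0x22 ⊕ 0x12 = 0x30.
P[3]: D(K, 0x83) = 0xFE; 0xFE ⊕ 0x5F = 0xA1.
P[4]: D(K, 0x87) = 0xFA; 0xFA ⊕ 0x83 = 0x79.

P[0] = 0x0D, P[1] = 0xDD, P[2] = 0x30, P[3] = 0xA1, P[4] = 0x79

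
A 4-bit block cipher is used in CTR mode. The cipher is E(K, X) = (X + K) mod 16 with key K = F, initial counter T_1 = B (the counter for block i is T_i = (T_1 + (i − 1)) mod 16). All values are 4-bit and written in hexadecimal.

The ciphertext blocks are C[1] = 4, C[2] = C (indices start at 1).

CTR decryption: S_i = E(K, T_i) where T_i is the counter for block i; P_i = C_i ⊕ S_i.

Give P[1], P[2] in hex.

P[1] = E, P[2] = 7

P[1]: T = B, S = E(K, T) = A; 4 ⊕ A = E.
P[2]: T = C, S = E(K, T) = B; C ⊕ B = 7.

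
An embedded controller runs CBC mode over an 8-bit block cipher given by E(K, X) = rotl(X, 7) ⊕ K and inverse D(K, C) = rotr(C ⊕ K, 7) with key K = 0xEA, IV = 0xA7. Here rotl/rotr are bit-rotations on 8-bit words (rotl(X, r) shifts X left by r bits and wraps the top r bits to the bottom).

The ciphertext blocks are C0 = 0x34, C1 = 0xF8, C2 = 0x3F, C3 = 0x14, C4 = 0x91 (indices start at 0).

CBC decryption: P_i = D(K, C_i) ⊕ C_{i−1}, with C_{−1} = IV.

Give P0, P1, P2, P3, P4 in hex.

P0 = 0x1A, P1 = 0x10, P2 = 0x53, P3 = 0xC2, P4 = 0xE2

P0: D(K, 0x34) = 0xBD; 0xBD ⊕ 0xA7 = 0x1A.
P1: D(K, 0xF8) = 0x24; 0x24 ⊕ 0x34 = 0x10.
P2: D(K, 0x3F) = 0xAB; 0xAB ⊕ 0xF8 = 0x53.
P3: D(K, 0x14) = 0xFD; 0xFD ⊕ 0x3F = 0xC2.
P4: D(K, 0x91) = 0xF6; 0xF6 ⊕ 0x14 = 0xE2.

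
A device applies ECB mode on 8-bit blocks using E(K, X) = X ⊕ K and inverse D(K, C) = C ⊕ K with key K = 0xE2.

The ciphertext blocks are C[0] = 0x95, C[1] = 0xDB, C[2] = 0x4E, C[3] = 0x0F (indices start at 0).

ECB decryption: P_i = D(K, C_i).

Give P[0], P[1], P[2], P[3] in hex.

P[0]: D(K, 0x95) = 0x77.
P[1]: D(K, 0xDB) = 0x39.
P[2]: D(K, 0x4E) = 0xAC.
P[3]: D(K, 0x0F) = 0xED.

P[0] = 0x77, P[1] = 0x39, P[2] = 0xAC, P[3] = 0xED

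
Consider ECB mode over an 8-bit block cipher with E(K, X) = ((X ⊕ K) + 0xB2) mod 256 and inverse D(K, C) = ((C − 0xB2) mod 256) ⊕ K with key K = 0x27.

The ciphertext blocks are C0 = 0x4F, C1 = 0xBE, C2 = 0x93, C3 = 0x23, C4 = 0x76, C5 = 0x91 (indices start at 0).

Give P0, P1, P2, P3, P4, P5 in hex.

P0 = 0xBA, P1 = 0x2B, P2 = 0xC6, P3 = 0x56, P4 = 0xE3, P5 = 0xF8

ECB decryption: P_i = D(K, C_i).
P0: D(K, 0x4F) = 0xBA.
P1: D(K, 0xBE) = 0x2B.
P2: D(K, 0x93) = 0xC6.
P3: D(K, 0x23) = 0x56.
P4: D(K, 0x76) = 0xE3.
P5: D(K, 0x91) = 0xF8.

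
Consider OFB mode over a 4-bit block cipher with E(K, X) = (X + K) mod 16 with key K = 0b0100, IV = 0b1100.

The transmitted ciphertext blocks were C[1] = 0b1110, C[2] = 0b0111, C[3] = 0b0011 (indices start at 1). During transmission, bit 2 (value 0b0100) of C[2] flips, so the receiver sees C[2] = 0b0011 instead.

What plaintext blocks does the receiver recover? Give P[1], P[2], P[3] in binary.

OFB decryption: S_i = E(K, S_{i−1}) with S_{0} = IV; P_i = C_i ⊕ S_i.
Only C[2] changed, to 0b0011. In OFB, a change in C_i flips the same bit in P_i only; the keystream is unaffected. Decrypting the received ciphertext:
P[1]: S = E(K, 0b1100) = 0b0000; 0b1110 ⊕ 0b0000 = 0b1110.
P[2]: S = E(K, 0b0000) = 0b0100; 0b0011 ⊕ 0b0100 = 0b0111.
P[3]: S = E(K, 0b0100) = 0b1000; 0b0011 ⊕ 0b1000 = 0b1011.
Blocks that differ from the original plaintext: P[2].

P[1] = 0b1110, P[2] = 0b0111, P[3] = 0b1011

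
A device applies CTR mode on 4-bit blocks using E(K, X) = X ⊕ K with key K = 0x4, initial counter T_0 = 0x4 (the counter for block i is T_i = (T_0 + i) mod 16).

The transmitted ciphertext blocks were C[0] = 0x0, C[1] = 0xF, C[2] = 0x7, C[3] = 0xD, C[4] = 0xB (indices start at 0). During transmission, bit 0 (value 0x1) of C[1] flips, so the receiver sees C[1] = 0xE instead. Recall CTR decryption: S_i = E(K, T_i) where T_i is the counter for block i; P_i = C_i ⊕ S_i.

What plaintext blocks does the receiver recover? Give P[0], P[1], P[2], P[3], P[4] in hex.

P[0] = 0x0, P[1] = 0xF, P[2] = 0x5, P[3] = 0xE, P[4] = 0x7

Only C[1] changed, to 0xE. In CTR, a change in C_i flips the same bit in P_i only; the keystream is unaffected. Decrypting the received ciphertext:
P[0]: T = 0x4, S = E(K, T) = 0x0; 0x0 ⊕ 0x0 = 0x0.
P[1]: T = 0x5, S = E(K, T) = 0x1; 0xE ⊕ 0x1 = 0xF.
P[2]: T = 0x6, S = E(K, T) = 0x2; 0x7 ⊕ 0x2 = 0x5.
P[3]: T = 0x7, S = E(K, T) = 0x3; 0xD ⊕ 0x3 = 0xE.
P[4]: T = 0x8, S = E(K, T) = 0xC; 0xB ⊕ 0xC = 0x7.
Blocks that differ from the original plaintext: P[1].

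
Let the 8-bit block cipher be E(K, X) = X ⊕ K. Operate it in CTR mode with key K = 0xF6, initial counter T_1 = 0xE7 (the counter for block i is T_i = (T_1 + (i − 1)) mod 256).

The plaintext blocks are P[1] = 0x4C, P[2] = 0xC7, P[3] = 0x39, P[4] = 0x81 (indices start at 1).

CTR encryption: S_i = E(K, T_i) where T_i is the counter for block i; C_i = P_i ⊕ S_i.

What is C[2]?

C[1]: T = 0xE7, S = E(K, T) = 0x11; 0x4C ⊕ 0x11 = 0x5D.
C[2]: T = 0xE8, S = E(K, T) = 0x1E; 0xC7 ⊕ 0x1E = 0xD9.

C[2] = 0xD9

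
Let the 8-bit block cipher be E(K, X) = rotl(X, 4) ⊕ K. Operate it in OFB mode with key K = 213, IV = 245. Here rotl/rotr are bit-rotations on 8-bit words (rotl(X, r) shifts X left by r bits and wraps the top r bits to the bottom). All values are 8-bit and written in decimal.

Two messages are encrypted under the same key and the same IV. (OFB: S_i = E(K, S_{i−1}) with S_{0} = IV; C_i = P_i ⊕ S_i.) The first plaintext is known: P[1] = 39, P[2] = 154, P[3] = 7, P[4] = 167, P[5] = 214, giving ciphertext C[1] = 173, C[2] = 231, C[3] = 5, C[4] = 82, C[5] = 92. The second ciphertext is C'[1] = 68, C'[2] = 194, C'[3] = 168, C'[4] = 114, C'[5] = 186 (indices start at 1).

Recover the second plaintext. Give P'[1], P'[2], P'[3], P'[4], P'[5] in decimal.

In OFB with a reused IV, both messages share the same keystream S_i, so C_i ⊕ C'_i = P_i ⊕ P'_i and thus P'_i = P_i ⊕ C_i ⊕ C'_i.
P'[1]: 39 ⊕ 173 ⊕ 68 = 206.
P'[2]: 154 ⊕ 231 ⊕ 194 = 191.
P'[3]: 7 ⊕ 5 ⊕ 168 = 170.
P'[4]: 167 ⊕ 82 ⊕ 114 = 135.
P'[5]: 214 ⊕ 92 ⊕ 186 = 48.

P'[1] = 206, P'[2] = 191, P'[3] = 170, P'[4] = 135, P'[5] = 48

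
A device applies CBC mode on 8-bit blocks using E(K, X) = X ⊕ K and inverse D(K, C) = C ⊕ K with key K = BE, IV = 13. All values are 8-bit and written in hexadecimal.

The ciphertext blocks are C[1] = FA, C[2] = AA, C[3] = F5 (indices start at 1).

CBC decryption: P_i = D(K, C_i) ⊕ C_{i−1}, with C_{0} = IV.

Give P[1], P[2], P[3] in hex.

P[1] = 57, P[2] = EE, P[3] = E1

P[1]: D(K, FA) = 44; 44 ⊕ 13 = 57.
P[2]: D(K, AA) = 14; 14 ⊕ FA = EE.
P[3]: D(K, F5) = 4B; 4B ⊕ AA = E1.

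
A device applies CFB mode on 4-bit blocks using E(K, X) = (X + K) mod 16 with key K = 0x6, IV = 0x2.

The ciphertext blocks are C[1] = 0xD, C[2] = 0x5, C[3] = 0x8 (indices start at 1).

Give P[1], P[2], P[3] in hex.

P[1] = 0x5, P[2] = 0x6, P[3] = 0x3

CFB decryption: P_i = C_i ⊕ E(K, C_{i−1}), with C_{0} = IV.
P[1]: E(K, 0x2) = 0x8; 0xD ⊕ 0x8 = 0x5.
P[2]: E(K, 0xD) = 0x3; 0x5 ⊕ 0x3 = 0x6.
P[3]: E(K, 0x5) = 0xB; 0x8 ⊕ 0xB = 0x3.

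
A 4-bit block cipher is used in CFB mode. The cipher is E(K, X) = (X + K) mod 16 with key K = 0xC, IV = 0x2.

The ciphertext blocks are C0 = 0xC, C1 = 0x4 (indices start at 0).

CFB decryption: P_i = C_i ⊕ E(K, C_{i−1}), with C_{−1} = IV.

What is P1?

P1 = 0xC

P1: E(K, 0xC) = 0x8; 0x4 ⊕ 0x8 = 0xC.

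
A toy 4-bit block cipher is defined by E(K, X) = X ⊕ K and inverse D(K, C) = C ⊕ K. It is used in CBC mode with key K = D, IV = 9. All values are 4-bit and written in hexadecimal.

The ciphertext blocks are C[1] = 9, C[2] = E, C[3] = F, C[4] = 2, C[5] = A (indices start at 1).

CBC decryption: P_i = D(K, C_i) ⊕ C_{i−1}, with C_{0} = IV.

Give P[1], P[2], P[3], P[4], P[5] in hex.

P[1] = D, P[2] = A, P[3] = C, P[4] = 0, P[5] = 5

P[1]: D(K, 9) = 4; 4 ⊕ 9 = D.
P[2]: D(K, E) = 3; 3 ⊕ 9 = A.
P[3]: D(K, F) = 2; 2 ⊕ E = C.
P[4]: D(K, 2) = F; F ⊕ F = 0.
P[5]: D(K, A) = 7; 7 ⊕ 2 = 5.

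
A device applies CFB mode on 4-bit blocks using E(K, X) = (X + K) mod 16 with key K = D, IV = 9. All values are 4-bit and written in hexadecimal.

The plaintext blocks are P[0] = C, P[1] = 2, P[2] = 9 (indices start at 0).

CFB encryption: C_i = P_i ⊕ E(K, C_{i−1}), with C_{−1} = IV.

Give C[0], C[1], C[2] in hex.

C[0]: E(K, 9) = 6; C ⊕ 6 = A.
C[1]: E(K, A) = 7; 2 ⊕ 7 = 5.
C[2]: E(K, 5) = 2; 9 ⊕ 2 = B.

C[0] = A, C[1] = 5, C[2] = B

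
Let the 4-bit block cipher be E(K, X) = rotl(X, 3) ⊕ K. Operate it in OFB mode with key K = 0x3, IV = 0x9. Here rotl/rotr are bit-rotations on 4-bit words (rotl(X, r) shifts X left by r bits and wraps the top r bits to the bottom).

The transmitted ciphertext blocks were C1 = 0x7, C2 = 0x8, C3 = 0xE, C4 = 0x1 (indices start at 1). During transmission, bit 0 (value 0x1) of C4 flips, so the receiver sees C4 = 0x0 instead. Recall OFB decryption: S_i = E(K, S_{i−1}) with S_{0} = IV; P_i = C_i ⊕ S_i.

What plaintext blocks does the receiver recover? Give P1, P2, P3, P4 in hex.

P1 = 0x8, P2 = 0x4, P3 = 0xB, P4 = 0x9

Only C4 changed, to 0x0. In OFB, a change in C_i flips the same bit in P_i only; the keystream is unaffected. Decrypting the received ciphertext:
P1: S = E(K, 0x9) = 0xF; 0x7 ⊕ 0xF = 0x8.
P2: S = E(K, 0xF) = 0xC; 0x8 ⊕ 0xC = 0x4.
P3: S = E(K, 0xC) = 0x5; 0xE ⊕ 0x5 = 0xB.
P4: S = E(K, 0x5) = 0x9; 0x0 ⊕ 0x9 = 0x9.
Blocks that differ from the original plaintext: P4.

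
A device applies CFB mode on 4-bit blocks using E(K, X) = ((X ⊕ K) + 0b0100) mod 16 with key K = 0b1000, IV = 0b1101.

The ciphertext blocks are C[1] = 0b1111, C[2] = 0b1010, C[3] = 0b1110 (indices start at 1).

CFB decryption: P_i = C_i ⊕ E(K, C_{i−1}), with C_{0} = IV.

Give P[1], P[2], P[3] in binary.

P[1]: E(K, 0b1101) = 0b1001; 0b1111 ⊕ 0b1001 = 0b0110.
P[2]: E(K, 0b1111) = 0b1011; 0b1010 ⊕ 0b1011 = 0b0001.
P[3]: E(K, 0b1010) = 0b0110; 0b1110 ⊕ 0b0110 = 0b1000.

P[1] = 0b0110, P[2] = 0b0001, P[3] = 0b1000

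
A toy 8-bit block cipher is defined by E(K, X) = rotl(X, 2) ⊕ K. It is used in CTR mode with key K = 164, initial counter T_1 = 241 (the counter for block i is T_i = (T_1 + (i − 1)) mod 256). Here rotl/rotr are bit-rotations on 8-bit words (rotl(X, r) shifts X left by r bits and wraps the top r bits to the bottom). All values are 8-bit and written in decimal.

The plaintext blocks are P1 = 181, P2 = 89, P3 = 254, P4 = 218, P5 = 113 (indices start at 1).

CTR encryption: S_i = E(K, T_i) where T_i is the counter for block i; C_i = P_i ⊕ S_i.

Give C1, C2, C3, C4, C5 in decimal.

C1 = 214, C2 = 54, C3 = 149, C4 = 173, C5 = 2

C1: T = 241, S = E(K, T) = 99; 181 ⊕ 99 = 214.
C2: T = 242, S = E(K, T) = 111; 89 ⊕ 111 = 54.
C3: T = 243, S = E(K, T) = 107; 254 ⊕ 107 = 149.
C4: T = 244, S = E(K, T) = 119; 218 ⊕ 119 = 173.
C5: T = 245, S = E(K, T) = 115; 113 ⊕ 115 = 2.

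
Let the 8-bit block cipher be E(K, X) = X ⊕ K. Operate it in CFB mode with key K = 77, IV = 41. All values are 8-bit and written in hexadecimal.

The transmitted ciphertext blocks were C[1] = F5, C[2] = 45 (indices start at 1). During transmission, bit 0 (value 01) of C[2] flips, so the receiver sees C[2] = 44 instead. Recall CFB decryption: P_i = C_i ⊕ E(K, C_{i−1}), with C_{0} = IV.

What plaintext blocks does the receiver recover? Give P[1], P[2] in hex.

Only C[2] changed, to 44. In CFB, a change in C_i flips the same bit in P_i and garbles P_{i+1}. Decrypting the received ciphertext:
P[1]: E(K, 41) = 36; F5 ⊕ 36 = C3.
P[2]: E(K, F5) = 82; 44 ⊕ 82 = C6.
Blocks that differ from the original plaintext: P[2].

P[1] = C3, P[2] = C6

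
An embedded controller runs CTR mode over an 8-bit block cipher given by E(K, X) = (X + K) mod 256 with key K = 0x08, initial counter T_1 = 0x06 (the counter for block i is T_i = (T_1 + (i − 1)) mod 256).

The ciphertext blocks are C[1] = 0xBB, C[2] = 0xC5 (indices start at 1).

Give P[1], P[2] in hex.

P[1] = 0xB5, P[2] = 0xCA

CTR decryption: S_i = E(K, T_i) where T_i is the counter for block i; P_i = C_i ⊕ S_i.
P[1]: T = 0x06, S = E(K, T) = 0x0E; 0xBB ⊕ 0x0E = 0xB5.
P[2]: T = 0x07, S = E(K, T) = 0x0F; 0xC5 ⊕ 0x0F = 0xCA.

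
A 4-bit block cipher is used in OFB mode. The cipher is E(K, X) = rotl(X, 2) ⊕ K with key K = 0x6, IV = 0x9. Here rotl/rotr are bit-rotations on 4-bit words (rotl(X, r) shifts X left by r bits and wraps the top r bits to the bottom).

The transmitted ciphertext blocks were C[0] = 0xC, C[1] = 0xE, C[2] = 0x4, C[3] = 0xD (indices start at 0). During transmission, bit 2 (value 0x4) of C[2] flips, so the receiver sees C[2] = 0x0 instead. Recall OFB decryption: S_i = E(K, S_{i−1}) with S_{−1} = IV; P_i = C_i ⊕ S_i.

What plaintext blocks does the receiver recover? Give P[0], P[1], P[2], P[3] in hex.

Only C[2] changed, to 0x0. In OFB, a change in C_i flips the same bit in P_i only; the keystream is unaffected. Decrypting the received ciphertext:
P[0]: S = E(K, 0x9) = 0x0; 0xC ⊕ 0x0 = 0xC.
P[1]: S = E(K, 0x0) = 0x6; 0xE ⊕ 0x6 = 0x8.
P[2]: S = E(K, 0x6) = 0xF; 0x0 ⊕ 0xF = 0xF.
P[3]: S = E(K, 0xF) = 0x9; 0xD ⊕ 0x9 = 0x4.
Blocks that differ from the original plaintext: P[2].

P[0] = 0xC, P[1] = 0x8, P[2] = 0xF, P[3] = 0x4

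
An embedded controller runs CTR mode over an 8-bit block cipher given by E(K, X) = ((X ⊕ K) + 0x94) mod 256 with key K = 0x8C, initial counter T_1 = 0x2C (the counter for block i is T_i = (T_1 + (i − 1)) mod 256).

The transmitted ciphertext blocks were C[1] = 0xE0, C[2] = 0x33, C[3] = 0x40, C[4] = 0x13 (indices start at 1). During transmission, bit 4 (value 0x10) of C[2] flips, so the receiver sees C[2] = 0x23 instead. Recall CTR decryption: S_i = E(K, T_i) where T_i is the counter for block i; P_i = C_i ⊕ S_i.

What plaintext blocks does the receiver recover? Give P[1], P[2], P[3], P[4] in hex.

P[1] = 0xD4, P[2] = 0x16, P[3] = 0x76, P[4] = 0x24

Only C[2] changed, to 0x23. In CTR, a change in C_i flips the same bit in P_i only; the keystream is unaffected. Decrypting the received ciphertext:
P[1]: T = 0x2C, S = E(K, T) = 0x34; 0xE0 ⊕ 0x34 = 0xD4.
P[2]: T = 0x2D, S = E(K, T) = 0x35; 0x23 ⊕ 0x35 = 0x16.
P[3]: T = 0x2E, S = E(K, T) = 0x36; 0x40 ⊕ 0x36 = 0x76.
P[4]: T = 0x2F, S = E(K, T) = 0x37; 0x13 ⊕ 0x37 = 0x24.
Blocks that differ from the original plaintext: P[2].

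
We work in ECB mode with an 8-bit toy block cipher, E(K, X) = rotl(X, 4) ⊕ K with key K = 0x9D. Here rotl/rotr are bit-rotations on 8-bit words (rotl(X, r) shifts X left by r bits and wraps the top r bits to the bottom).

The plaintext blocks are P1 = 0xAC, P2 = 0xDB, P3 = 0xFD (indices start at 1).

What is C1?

ECB encryption: C_i = E(K, P_i).
C1: E(K, 0xAC) = 0x57.

C1 = 0x57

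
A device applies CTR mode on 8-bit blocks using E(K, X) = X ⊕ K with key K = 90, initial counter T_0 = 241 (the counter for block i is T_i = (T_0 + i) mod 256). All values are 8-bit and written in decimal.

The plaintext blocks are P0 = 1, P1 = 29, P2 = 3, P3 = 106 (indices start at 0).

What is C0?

CTR encryption: S_i = E(K, T_i) where T_i is the counter for block i; C_i = P_i ⊕ S_i.
C0: T = 241, S = E(K, T) = 171; 1 ⊕ 171 = 170.

C0 = 170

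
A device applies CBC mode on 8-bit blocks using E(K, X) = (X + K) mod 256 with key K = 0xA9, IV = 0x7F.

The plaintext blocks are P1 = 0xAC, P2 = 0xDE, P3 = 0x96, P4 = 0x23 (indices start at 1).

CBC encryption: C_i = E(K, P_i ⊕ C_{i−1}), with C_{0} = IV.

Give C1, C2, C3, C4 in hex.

C1 = 0x7C, C2 = 0x4B, C3 = 0x86, C4 = 0x4E

C1: P1 ⊕ 0x7F = 0xD3; E(K, 0xD3) = 0x7C.
C2: P2 ⊕ 0x7C = 0xA2; E(K, 0xA2) = 0x4B.
C3: P3 ⊕ 0x4B = 0xDD; E(K, 0xDD) = 0x86.
C4: P4 ⊕ 0x86 = 0xA5; E(K, 0xA5) = 0x4E.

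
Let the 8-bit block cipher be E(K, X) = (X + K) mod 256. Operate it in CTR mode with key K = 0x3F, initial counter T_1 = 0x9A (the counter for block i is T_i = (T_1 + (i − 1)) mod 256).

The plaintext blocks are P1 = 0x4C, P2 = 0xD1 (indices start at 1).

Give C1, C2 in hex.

C1 = 0x95, C2 = 0x0B

CTR encryption: S_i = E(K, T_i) where T_i is the counter for block i; C_i = P_i ⊕ S_i.
C1: T = 0x9A, S = E(K, T) = 0xD9; 0x4C ⊕ 0xD9 = 0x95.
C2: T = 0x9B, S = E(K, T) = 0xDA; 0xD1 ⊕ 0xDA = 0x0B.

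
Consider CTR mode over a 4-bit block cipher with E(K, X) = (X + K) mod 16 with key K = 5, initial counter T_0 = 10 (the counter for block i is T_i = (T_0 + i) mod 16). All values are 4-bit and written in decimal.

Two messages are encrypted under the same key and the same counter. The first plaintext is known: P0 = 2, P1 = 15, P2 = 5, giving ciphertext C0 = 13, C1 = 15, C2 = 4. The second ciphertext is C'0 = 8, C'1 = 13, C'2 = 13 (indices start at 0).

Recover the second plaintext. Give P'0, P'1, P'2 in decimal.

In CTR with a reused counter, both messages share the same keystream S_i, so C_i ⊕ C'_i = P_i ⊕ P'_i and thus P'_i = P_i ⊕ C_i ⊕ C'_i.
P'0: 2 ⊕ 13 ⊕ 8 = 7.
P'1: 15 ⊕ 15 ⊕ 13 = 13.
P'2: 5 ⊕ 4 ⊕ 13 = 12.

P'0 = 7, P'1 = 13, P'2 = 12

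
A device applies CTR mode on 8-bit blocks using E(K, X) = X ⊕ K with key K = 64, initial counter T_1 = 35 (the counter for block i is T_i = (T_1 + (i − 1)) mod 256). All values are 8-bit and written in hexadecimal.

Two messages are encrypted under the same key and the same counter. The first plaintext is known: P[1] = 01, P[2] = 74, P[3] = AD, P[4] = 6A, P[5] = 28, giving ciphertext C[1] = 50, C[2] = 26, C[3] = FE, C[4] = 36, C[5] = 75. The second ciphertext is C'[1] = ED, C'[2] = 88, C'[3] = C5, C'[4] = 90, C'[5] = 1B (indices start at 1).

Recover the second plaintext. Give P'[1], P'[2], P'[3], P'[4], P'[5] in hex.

In CTR with a reused counter, both messages share the same keystream S_i, so C_i ⊕ C'_i = P_i ⊕ P'_i and thus P'_i = P_i ⊕ C_i ⊕ C'_i.
P'[1]: 01 ⊕ 50 ⊕ ED = BC.
P'[2]: 74 ⊕ 26 ⊕ 88 = DA.
P'[3]: AD ⊕ FE ⊕ C5 = 96.
P'[4]: 6A ⊕ 36 ⊕ 90 = CC.
P'[5]: 28 ⊕ 75 ⊕ 1B = 46.

P'[1] = BC, P'[2] = DA, P'[3] = 96, P'[4] = CC, P'[5] = 46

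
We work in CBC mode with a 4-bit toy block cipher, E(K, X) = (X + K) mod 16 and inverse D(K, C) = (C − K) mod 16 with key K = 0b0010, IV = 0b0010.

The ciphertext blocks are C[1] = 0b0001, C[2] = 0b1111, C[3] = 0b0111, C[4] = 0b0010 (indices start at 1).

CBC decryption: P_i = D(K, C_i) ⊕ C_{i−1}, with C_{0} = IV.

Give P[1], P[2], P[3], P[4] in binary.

P[1]: D(K, 0b0001) = 0b1111; 0b1111 ⊕ 0b0010 = 0b1101.
P[2]: D(K, 0b1111) = 0b1101; 0b1101 ⊕ 0b0001 = 0b1100.
P[3]: D(K, 0b0111) = 0b0101; 0b0101 ⊕ 0b1111 = 0b1010.
P[4]: D(K, 0b0010) = 0b0000; 0b0000 ⊕ 0b0111 = 0b0111.

P[1] = 0b1101, P[2] = 0b1100, P[3] = 0b1010, P[4] = 0b0111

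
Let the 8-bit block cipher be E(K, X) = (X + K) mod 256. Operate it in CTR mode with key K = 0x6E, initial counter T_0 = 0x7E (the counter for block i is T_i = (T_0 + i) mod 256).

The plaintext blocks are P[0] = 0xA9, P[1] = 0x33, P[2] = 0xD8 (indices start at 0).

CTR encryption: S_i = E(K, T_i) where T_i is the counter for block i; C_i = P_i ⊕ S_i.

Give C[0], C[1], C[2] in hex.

C[0] = 0x45, C[1] = 0xDE, C[2] = 0x36

C[0]: T = 0x7E, S = E(K, T) = 0xEC; 0xA9 ⊕ 0xEC = 0x45.
C[1]: T = 0x7F, S = E(K, T) = 0xED; 0x33 ⊕ 0xED = 0xDE.
C[2]: T = 0x80, S = E(K, T) = 0xEE; 0xD8 ⊕ 0xEE = 0x36.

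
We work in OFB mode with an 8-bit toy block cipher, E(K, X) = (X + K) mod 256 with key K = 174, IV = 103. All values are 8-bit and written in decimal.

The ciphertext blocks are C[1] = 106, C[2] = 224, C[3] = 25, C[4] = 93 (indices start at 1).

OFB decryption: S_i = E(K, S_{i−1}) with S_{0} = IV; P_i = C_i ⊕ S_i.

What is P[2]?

P[1]: S = E(K, 103) = 21; 106 ⊕ 21 = 127.
P[2]: S = E(K, 21) = 195; 224 ⊕ 195 = 35.

P[2] = 35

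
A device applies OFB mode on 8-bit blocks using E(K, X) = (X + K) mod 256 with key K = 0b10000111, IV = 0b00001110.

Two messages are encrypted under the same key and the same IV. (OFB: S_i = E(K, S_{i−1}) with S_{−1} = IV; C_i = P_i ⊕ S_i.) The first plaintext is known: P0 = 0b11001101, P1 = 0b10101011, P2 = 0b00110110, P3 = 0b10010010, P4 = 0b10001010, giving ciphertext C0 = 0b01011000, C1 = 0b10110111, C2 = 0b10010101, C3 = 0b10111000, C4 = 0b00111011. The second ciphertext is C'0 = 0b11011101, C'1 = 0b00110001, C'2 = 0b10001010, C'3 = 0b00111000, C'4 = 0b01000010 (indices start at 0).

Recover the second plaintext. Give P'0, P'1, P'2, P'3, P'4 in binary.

P'0 = 0b01001000, P'1 = 0b00101101, P'2 = 0b00101001, P'3 = 0b00010010, P'4 = 0b11110011

In OFB with a reused IV, both messages share the same keystream S_i, so C_i ⊕ C'_i = P_i ⊕ P'_i and thus P'_i = P_i ⊕ C_i ⊕ C'_i.
P'0: 0b11001101 ⊕ 0b01011000 ⊕ 0b11011101 = 0b01001000.
P'1: 0b10101011 ⊕ 0b10110111 ⊕ 0b00110001 = 0b00101101.
P'2: 0b00110110 ⊕ 0b10010101 ⊕ 0b10001010 = 0b00101001.
P'3: 0b10010010 ⊕ 0b10111000 ⊕ 0b00111000 = 0b00010010.
P'4: 0b10001010 ⊕ 0b00111011 ⊕ 0b01000010 = 0b11110011.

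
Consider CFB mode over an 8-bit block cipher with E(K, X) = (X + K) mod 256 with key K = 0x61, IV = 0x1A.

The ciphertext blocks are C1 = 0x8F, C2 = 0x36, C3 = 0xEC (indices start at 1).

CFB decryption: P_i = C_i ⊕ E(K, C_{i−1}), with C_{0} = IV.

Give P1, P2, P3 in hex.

P1: E(K, 0x1A) = 0x7B; 0x8F ⊕ 0x7B = 0xF4.
P2: E(K, 0x8F) = 0xF0; 0x36 ⊕ 0xF0 = 0xC6.
P3: E(K, 0x36) = 0x97; 0xEC ⊕ 0x97 = 0x7B.

P1 = 0xF4, P2 = 0xC6, P3 = 0x7B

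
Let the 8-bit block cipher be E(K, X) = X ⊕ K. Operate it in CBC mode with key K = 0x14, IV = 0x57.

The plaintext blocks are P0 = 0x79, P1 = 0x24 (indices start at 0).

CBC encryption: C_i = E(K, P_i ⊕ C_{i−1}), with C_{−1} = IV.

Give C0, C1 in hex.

C0: P0 ⊕ 0x57 = 0x2E; E(K, 0x2E) = 0x3A.
C1: P1 ⊕ 0x3A = 0x1E; E(K, 0x1E) = 0x0A.

C0 = 0x3A, C1 = 0x0A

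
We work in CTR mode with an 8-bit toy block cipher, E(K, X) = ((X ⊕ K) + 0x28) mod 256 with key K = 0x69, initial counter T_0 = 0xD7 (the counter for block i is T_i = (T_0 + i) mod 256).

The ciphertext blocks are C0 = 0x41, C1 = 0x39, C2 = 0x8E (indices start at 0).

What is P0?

CTR decryption: S_i = E(K, T_i) where T_i is the counter for block i; P_i = C_i ⊕ S_i.
P0: T = 0xD7, S = E(K, T) = 0xE6; 0x41 ⊕ 0xE6 = 0xA7.

P0 = 0xA7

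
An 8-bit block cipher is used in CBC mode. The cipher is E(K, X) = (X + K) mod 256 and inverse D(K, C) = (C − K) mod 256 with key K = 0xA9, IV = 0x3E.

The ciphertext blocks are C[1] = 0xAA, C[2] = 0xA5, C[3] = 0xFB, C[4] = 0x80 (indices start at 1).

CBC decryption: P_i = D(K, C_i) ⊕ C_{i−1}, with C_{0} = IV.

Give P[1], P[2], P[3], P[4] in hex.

P[1]: D(K, 0xAA) = 0x01; 0x01 ⊕ 0x3E = 0x3F.
P[2]: D(K, 0xA5) = 0xFC; 0xFC ⊕ 0xAA = 0x56.
P[3]: D(K, 0xFB) = 0x52; 0x52 ⊕ 0xA5 = 0xF7.
P[4]: D(K, 0x80) = 0xD7; 0xD7 ⊕ 0xFB = 0x2C.

P[1] = 0x3F, P[2] = 0x56, P[3] = 0xF7, P[4] = 0x2C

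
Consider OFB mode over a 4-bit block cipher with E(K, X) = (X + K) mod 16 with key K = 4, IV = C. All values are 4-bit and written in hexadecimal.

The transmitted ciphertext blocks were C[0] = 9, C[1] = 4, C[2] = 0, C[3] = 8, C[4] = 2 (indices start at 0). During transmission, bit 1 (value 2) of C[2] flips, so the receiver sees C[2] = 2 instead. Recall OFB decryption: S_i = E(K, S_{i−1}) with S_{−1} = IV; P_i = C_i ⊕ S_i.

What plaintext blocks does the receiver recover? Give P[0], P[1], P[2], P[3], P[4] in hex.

Only C[2] changed, to 2. In OFB, a change in C_i flips the same bit in P_i only; the keystream is unaffected. Decrypting the received ciphertext:
P[0]: S = E(K, C) = 0; 9 ⊕ 0 = 9.
P[1]: S = E(K, 0) = 4; 4 ⊕ 4 = 0.
P[2]: S = E(K, 4) = 8; 2 ⊕ 8 = A.
P[3]: S = E(K, 8) = C; 8 ⊕ C = 4.
P[4]: S = E(K, C) = 0; 2 ⊕ 0 = 2.
Blocks that differ from the original plaintext: P[2].

P[0] = 9, P[1] = 0, P[2] = A, P[3] = 4, P[4] = 2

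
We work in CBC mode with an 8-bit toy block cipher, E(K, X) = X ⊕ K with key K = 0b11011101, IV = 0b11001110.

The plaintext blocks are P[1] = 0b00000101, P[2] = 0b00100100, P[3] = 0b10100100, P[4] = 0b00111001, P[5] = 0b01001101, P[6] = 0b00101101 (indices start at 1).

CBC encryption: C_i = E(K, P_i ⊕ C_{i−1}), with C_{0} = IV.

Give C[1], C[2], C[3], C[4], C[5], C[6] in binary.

C[1]: P[1] ⊕ 0b11001110 = 0b11001011; E(K, 0b11001011) = 0b00010110.
C[2]: P[2] ⊕ 0b00010110 = 0b00110010; E(K, 0b00110010) = 0b11101111.
C[3]: P[3] ⊕ 0b11101111 = 0b01001011; E(K, 0b01001011) = 0b10010110.
C[4]: P[4] ⊕ 0b10010110 = 0b10101111; E(K, 0b10101111) = 0b01110010.
C[5]: P[5] ⊕ 0b01110010 = 0b00111111; E(K, 0b00111111) = 0b11100010.
C[6]: P[6] ⊕ 0b11100010 = 0b11001111; E(K, 0b11001111) = 0b00010010.

C[1] = 0b00010110, C[2] = 0b11101111, C[3] = 0b10010110, C[4] = 0b01110010, C[5] = 0b11100010, C[6] = 0b00010010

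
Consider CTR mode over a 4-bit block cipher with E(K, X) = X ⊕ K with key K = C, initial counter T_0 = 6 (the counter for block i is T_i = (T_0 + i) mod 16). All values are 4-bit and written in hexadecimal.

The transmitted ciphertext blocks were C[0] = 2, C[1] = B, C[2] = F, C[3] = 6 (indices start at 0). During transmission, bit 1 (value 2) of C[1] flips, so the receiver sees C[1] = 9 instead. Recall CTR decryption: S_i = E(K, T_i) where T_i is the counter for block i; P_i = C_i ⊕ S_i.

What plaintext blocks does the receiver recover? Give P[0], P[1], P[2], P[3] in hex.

Only C[1] changed, to 9. In CTR, a change in C_i flips the same bit in P_i only; the keystream is unaffected. Decrypting the received ciphertext:
P[0]: T = 6, S = E(K, T) = A; 2 ⊕ A = 8.
P[1]: T = 7, S = E(K, T) = B; 9 ⊕ B = 2.
P[2]: T = 8, S = E(K, T) = 4; F ⊕ 4 = B.
P[3]: T = 9, S = E(K, T) = 5; 6 ⊕ 5 = 3.
Blocks that differ from the original plaintext: P[1].

P[0] = 8, P[1] = 2, P[2] = B, P[3] = 3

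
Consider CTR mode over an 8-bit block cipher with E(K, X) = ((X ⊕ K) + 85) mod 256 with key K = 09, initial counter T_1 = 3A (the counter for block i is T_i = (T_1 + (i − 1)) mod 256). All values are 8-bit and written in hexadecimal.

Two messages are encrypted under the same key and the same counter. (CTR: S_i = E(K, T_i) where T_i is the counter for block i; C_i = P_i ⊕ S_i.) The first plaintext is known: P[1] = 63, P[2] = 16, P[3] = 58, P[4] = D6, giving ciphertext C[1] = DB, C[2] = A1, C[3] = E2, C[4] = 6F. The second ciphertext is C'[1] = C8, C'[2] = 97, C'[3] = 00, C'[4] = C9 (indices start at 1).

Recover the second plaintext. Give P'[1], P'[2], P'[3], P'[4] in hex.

P'[1] = 70, P'[2] = 20, P'[3] = BA, P'[4] = 70

In CTR with a reused counter, both messages share the same keystream S_i, so C_i ⊕ C'_i = P_i ⊕ P'_i and thus P'_i = P_i ⊕ C_i ⊕ C'_i.
P'[1]: 63 ⊕ DB ⊕ C8 = 70.
P'[2]: 16 ⊕ A1 ⊕ 97 = 20.
P'[3]: 58 ⊕ E2 ⊕ 00 = BA.
P'[4]: D6 ⊕ 6F ⊕ C9 = 70.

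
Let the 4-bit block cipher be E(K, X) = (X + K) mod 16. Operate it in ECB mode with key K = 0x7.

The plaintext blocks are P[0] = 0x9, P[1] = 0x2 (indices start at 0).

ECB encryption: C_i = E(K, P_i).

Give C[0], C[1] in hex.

C[0] = 0x0, C[1] = 0x9

C[0]: E(K, 0x9) = 0x0.
C[1]: E(K, 0x2) = 0x9.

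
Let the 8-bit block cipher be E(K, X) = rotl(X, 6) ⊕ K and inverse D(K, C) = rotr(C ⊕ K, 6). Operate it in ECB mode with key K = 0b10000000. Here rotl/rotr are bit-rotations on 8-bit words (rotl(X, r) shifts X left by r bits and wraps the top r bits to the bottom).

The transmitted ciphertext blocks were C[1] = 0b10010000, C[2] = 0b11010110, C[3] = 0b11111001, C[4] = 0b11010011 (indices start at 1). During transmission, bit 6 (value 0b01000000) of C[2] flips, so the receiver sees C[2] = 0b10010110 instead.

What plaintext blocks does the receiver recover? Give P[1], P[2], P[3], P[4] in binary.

P[1] = 0b01000000, P[2] = 0b01011000, P[3] = 0b11100101, P[4] = 0b01001101

ECB decryption: P_i = D(K, C_i).
Only C[2] changed, to 0b10010110. In ECB, a change in C_i affects only P_i. Decrypting the received ciphertext:
P[1]: D(K, 0b10010000) = 0b01000000.
P[2]: D(K, 0b10010110) = 0b01011000.
P[3]: D(K, 0b11111001) = 0b11100101.
P[4]: D(K, 0b11010011) = 0b01001101.
Blocks that differ from the original plaintext: P[2].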